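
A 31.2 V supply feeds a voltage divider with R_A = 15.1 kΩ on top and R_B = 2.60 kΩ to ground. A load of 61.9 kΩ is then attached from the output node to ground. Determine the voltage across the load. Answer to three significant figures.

V_out ≈ 4.42 V

The load sits in parallel with R_B: R_B‖R_L = (2.60 × 61.9) / (2.60 + 61.9) = 2.495 kΩ.
V_out = 31.2 × 2.495 / (15.1 + 2.495) = 31.2 × 2.495/17.60 = 4.42 V.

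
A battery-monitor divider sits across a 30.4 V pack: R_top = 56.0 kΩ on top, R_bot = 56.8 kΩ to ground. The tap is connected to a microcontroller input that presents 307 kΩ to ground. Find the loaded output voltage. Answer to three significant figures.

V_out ≈ 14.0 V

The load sits in parallel with R_bot: R_bot‖R_L = (56.8 × 307) / (56.8 + 307) = 47.93 kΩ.
V_out = 30.4 × 47.93 / (56.0 + 47.93) = 30.4 × 47.93/103.9 = 14.0 V.
(Unloaded it would have been 15.3 V.)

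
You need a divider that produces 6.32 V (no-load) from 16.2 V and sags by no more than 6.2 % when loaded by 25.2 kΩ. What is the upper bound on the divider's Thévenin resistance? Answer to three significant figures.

R_th ≤ 1.67 kΩ

Loading drop = R_th/(R_th + R_L) ≤ 0.0620, so R_th ≤ R_L · ε/(1−ε) = 25.2 kΩ × 0.0620/0.9380 = 1.67 kΩ.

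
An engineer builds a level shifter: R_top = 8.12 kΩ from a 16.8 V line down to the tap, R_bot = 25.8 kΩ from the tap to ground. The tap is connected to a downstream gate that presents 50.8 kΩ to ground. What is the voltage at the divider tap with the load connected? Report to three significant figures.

V_out ≈ 11.4 V

The load sits in parallel with R_bot: R_bot‖R_L = (25.8 × 50.8) / (25.8 + 50.8) = 17.11 kΩ.
V_out = 16.8 × 17.11 / (8.12 + 17.11) = 16.8 × 17.11/25.23 = 11.4 V.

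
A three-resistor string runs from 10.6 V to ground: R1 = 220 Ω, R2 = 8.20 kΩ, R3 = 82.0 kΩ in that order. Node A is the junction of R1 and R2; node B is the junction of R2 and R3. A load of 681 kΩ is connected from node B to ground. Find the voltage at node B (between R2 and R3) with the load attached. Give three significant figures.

V ≈ 9.51 V

At node B, R3 is in parallel with the load: R3‖R_L = 73190 Ω.
Below node A the resistance is R2 + (R3‖R_L) = 81390 Ω, so V_A = 10.6 × 81390/81610 = 10.57 V.
Then V_B = V_A × (R3‖R_L)/(R2 + R3‖R_L) = 10.57 × 73190/81390 = 9.51 V.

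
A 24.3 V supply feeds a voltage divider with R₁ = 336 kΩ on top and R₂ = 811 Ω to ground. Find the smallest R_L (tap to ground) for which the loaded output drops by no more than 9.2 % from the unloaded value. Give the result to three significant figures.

R_L(min) ≈ 7.98 kΩ

Output resistance R_th = R₁‖R₂ = (336000 × 811)/336800 = 809.0 Ω.
The fractional drop is R_th/(R_th + R_L); requiring this ≤ 0.0920 gives R_L ≥ R_th(1/0.0920 − 1) = 809.0 × 9.870 = 7.98 kΩ.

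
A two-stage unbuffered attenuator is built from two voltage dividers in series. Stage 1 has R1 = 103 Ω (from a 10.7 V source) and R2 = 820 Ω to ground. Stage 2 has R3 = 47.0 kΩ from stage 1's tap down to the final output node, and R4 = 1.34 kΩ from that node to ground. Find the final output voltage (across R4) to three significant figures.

Stage 2 presents R3+R4 = 48340 Ω as a load on stage 1's tap.
Stage 1's lower leg becomes R2‖(R3+R4) = 806.3 Ω, so V_mid = 10.7 × 806.3/909.3 = 9.488 V.
Stage 2 is itself unloaded: V_out = V_mid × R4/(R3+R4) = 9.488 × 1340/48340 = 0.263 V.

V_out ≈ 0.263 V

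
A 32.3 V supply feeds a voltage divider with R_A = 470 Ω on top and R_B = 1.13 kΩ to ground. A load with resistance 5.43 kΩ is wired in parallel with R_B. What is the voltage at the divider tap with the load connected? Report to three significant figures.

V_out ≈ 21.5 V

The load sits in parallel with R_B: R_B‖R_L = (1130 × 5430) / (1130 + 5430) = 935.4 Ω.
V_out = 32.3 × 935.4 / (470 + 935.4) = 32.3 × 935.4/1405 = 21.5 V.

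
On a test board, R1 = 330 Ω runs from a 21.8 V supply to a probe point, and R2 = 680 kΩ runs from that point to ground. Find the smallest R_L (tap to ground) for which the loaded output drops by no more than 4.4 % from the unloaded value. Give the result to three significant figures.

Output resistance R_th = R1‖R2 = (330 × 680000)/680300 = 329.8 Ω.
The fractional drop is R_th/(R_th + R_L); requiring this ≤ 0.0440 gives R_L ≥ R_th(1/0.0440 − 1) = 329.8 × 21.73 = 7.17 kΩ.

R_L(min) ≈ 7.17 kΩ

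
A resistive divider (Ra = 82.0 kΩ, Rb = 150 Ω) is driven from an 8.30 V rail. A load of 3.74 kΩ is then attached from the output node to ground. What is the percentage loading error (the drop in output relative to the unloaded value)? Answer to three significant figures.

The divider's output (Thévenin) resistance is Ra‖Rb = 149.7 Ω.
Fractional drop under load = R_th/(R_th + R_L) = 149.7 / (149.7 + 3740) = 0.03849.
So the output falls by 3.85 %.

3.85 %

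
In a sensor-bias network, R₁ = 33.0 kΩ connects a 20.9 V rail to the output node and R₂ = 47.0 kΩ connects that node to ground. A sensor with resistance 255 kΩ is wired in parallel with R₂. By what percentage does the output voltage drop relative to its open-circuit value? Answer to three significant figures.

The divider's output (Thévenin) resistance is R₁‖R₂ = 19.39 kΩ.
Fractional drop under load = R_th/(R_th + R_L) = 19.39 / (19.39 + 255) = 0.07066.
So the output falls by 7.07 %.

7.07 %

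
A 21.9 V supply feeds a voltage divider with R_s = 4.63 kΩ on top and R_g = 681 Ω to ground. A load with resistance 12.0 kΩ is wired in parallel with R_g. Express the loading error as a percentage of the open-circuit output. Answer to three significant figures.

The divider's output (Thévenin) resistance is R_s‖R_g = 593.7 Ω.
Fractional drop under load = R_th/(R_th + R_L) = 593.7 / (593.7 + 12000) = 0.04714.
So the output falls by 4.71 %.

4.71 %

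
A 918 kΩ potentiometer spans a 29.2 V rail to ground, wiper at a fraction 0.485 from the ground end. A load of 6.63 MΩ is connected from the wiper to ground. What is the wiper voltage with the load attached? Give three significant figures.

V ≈ 13.7 V

The wiper splits the pot into (1−α)R = 472.8 kΩ above and αR = 445.2 kΩ below.
Lower section ‖ load = 417.2 kΩ.
V_wiper = 29.2 × 417.2/(472.8 + 417.2) = 13.7 V.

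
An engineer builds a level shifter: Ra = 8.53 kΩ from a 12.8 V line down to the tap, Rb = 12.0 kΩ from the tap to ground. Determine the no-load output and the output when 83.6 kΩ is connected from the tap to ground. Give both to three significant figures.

Unloaded: 7.48 V; loaded: 7.06 V

Open-circuit: V = 12.8 × 12.0/(8.53 + 12.0) = 7.48 V.
With the load, Rb becomes Rb‖R_L = 10.49 kΩ, so V = 12.8 × 10.49/19.02 = 7.06 V.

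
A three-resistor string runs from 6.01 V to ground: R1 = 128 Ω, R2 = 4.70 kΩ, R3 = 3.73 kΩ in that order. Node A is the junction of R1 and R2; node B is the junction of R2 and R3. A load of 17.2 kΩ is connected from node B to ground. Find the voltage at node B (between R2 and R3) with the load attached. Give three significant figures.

V ≈ 2.33 V

At node B, R3 is in parallel with the load: R3‖R_L = 3065 Ω.
Below node A the resistance is R2 + (R3‖R_L) = 7765 Ω, so V_A = 6.01 × 7765/7893 = 5.913 V.
Then V_B = V_A × (R3‖R_L)/(R2 + R3‖R_L) = 5.913 × 3065/7765 = 2.33 V.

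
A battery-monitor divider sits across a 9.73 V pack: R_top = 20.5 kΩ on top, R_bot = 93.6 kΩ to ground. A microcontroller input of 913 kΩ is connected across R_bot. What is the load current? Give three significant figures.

I_L ≈ 8.58 µA

R_bot‖R_L = 84.90 kΩ; V_out = 9.73 × 84.90/105.4 = 7.837 V.
I_L = V_out / R_L = 7.837 / 913 kΩ = 8.58 µA.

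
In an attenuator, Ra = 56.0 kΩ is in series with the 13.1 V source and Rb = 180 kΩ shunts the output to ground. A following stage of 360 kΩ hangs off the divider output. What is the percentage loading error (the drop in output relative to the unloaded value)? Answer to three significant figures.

The divider's output (Thévenin) resistance is Ra‖Rb = 42.71 kΩ.
Fractional drop under load = R_th/(R_th + R_L) = 42.71 / (42.71 + 360) = 0.1061.
So the output falls by 10.6 %.

10.6 %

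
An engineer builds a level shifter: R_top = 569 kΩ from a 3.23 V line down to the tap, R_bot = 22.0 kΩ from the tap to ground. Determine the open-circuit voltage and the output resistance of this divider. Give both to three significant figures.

V_th is the open-circuit tap voltage: 3.23 × 22.0/(569 + 22.0) = 0.120 V.
With the supply zeroed, R_top and R_bot appear in parallel from the tap: R_th = R_top‖R_bot = (569 × 22.0)/591.0 = 21.2 kΩ.

V_th = 0.120 V, R_th = 21.2 kΩ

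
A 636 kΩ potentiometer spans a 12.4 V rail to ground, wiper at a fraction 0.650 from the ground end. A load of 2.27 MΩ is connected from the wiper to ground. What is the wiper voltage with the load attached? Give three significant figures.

V ≈ 7.58 V

The wiper splits the pot into (1−α)R = 222.6 kΩ above and αR = 413.4 kΩ below.
Lower section ‖ load = 349.7 kΩ.
V_wiper = 12.4 × 349.7/(222.6 + 349.7) = 7.58 V.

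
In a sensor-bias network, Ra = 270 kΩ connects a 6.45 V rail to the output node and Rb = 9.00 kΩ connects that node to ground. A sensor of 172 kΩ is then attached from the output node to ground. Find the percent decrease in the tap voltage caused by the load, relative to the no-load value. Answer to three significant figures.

The divider's output (Thévenin) resistance is Ra‖Rb = 8.710 kΩ.
Fractional drop under load = R_th/(R_th + R_L) = 8.710 / (8.710 + 172) = 0.04820.
So the output falls by 4.82 %.

4.82 %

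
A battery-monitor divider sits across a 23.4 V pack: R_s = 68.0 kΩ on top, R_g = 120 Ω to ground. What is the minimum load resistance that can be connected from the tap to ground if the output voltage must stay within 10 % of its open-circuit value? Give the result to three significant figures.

Output resistance R_th = R_s‖R_g = (68000 × 120)/68120 = 119.8 Ω.
The fractional drop is R_th/(R_th + R_L); requiring this ≤ 0.100 gives R_L ≥ R_th(1/0.100 − 1) = 119.8 × 9.000 = 1.08 kΩ.

R_L(min) ≈ 1.08 kΩ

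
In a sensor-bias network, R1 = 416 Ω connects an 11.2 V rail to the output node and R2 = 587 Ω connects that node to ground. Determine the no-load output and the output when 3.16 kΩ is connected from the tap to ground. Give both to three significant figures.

Open-circuit: V = 11.2 × 587/(416 + 587) = 6.55 V.
With the load, R2 becomes R2‖R_L = 495.0 Ω, so V = 11.2 × 495.0/911.0 = 6.09 V.

Unloaded: 6.55 V; loaded: 6.09 V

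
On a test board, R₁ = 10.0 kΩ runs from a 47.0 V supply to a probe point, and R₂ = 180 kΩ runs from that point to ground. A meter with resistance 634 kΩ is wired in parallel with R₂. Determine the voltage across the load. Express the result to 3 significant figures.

V_out ≈ 43.9 V

The load sits in parallel with R₂: R₂‖R_L = (180 × 634) / (180 + 634) = 140.2 kΩ.
V_out = 47.0 × 140.2 / (10.0 + 140.2) = 47.0 × 140.2/150.2 = 43.9 V.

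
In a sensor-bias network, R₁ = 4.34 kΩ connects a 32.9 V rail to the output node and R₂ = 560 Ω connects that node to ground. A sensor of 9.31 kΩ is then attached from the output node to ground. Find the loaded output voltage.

The load sits in parallel with R₂: R₂‖R_L = (560 × 9310) / (560 + 9310) = 528.2 Ω.
V_out = 32.9 × 528.2 / (4340 + 528.2) = 32.9 × 528.2/4868 = 3.57 V.

V_out ≈ 3.57 V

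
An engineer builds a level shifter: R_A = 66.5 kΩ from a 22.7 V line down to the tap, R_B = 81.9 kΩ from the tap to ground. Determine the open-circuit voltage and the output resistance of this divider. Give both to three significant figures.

V_th is the open-circuit tap voltage: 22.7 × 81.9/(66.5 + 81.9) = 12.5 V.
With the supply zeroed, R_A and R_B appear in parallel from the tap: R_th = R_A‖R_B = (66.5 × 81.9)/148.4 = 36.7 kΩ.

V_th = 12.5 V, R_th = 36.7 kΩ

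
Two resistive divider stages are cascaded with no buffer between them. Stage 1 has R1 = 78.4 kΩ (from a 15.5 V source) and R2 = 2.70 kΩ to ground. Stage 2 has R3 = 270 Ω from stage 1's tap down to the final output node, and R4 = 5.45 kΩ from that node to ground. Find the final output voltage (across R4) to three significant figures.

Stage 2 presents R3+R4 = 5720 Ω as a load on stage 1's tap.
Stage 1's lower leg becomes R2‖(R3+R4) = 1834 Ω, so V_mid = 15.5 × 1834/80230 = 0.3543 V.
Stage 2 is itself unloaded: V_out = V_mid × R4/(R3+R4) = 0.3543 × 5450/5720 = 0.338 V.

V_out ≈ 0.338 V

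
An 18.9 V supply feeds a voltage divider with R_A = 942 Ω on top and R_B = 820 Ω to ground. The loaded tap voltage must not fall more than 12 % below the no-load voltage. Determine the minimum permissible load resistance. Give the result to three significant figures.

R_L(min) ≈ 3.21 kΩ

Output resistance R_th = R_A‖R_B = (942 × 820)/1762 = 438.4 Ω.
The fractional drop is R_th/(R_th + R_L); requiring this ≤ 0.120 gives R_L ≥ R_th(1/0.120 − 1) = 438.4 × 7.333 = 3.21 kΩ.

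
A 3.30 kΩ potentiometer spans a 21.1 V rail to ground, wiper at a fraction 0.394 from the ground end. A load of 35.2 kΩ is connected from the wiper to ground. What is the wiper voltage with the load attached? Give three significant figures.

V ≈ 8.13 V

The wiper splits the pot into (1−α)R = 2.000 kΩ above and αR = 1.300 kΩ below.
Lower section ‖ load = 1.254 kΩ.
V_wiper = 21.1 × 1.254/(2.000 + 1.254) = 8.13 V.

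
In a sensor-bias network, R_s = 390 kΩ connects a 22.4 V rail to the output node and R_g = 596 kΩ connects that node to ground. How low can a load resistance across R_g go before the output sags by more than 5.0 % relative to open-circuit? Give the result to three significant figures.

Output resistance R_th = R_s‖R_g = (390 × 596)/986.0 = 235.7 kΩ.
The fractional drop is R_th/(R_th + R_L); requiring this ≤ 0.0500 gives R_L ≥ R_th(1/0.0500 − 1) = 235.7 × 19.00 = 4.48 MΩ.

R_L(min) ≈ 4.48 MΩ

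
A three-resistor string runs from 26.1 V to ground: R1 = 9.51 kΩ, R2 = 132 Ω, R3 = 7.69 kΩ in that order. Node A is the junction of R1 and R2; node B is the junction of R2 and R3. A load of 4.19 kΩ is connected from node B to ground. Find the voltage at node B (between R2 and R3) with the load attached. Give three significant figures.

V ≈ 5.73 V

At node B, R3 is in parallel with the load: R3‖R_L = 2712 Ω.
Below node A the resistance is R2 + (R3‖R_L) = 2844 Ω, so V_A = 26.1 × 2844/12350 = 6.009 V.
Then V_B = V_A × (R3‖R_L)/(R2 + R3‖R_L) = 6.009 × 2712/2844 = 5.73 V.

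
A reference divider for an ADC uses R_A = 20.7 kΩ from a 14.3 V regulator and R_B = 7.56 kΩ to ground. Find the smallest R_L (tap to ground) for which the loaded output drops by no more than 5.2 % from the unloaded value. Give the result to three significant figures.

Output resistance R_th = R_A‖R_B = (20.7 × 7.56)/28.26 = 5.538 kΩ.
The fractional drop is R_th/(R_th + R_L); requiring this ≤ 0.0520 gives R_L ≥ R_th(1/0.0520 − 1) = 5.538 × 18.23 = 101 kΩ.

R_L(min) ≈ 101 kΩ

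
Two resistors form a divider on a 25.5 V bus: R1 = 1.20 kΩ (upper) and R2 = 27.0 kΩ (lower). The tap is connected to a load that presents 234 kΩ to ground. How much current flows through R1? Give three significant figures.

I ≈ 1.00 mA

R2‖R_L = 24.21 kΩ, so the source sees R1 + R2‖R_L = 25.41 kΩ.
I = 25.5 V / 25.41 kΩ = 1.00 mA.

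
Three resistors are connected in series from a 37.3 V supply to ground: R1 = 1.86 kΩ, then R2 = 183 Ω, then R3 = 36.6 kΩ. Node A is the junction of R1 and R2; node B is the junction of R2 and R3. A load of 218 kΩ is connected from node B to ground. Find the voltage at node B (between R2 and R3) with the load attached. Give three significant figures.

At node B, R3 is in parallel with the load: R3‖R_L = 31340 Ω.
Below node A the resistance is R2 + (R3‖R_L) = 31520 Ω, so V_A = 37.3 × 31520/33380 = 35.22 V.
Then V_B = V_A × (R3‖R_L)/(R2 + R3‖R_L) = 35.22 × 31340/31520 = 35.0 V.

V ≈ 35.0 V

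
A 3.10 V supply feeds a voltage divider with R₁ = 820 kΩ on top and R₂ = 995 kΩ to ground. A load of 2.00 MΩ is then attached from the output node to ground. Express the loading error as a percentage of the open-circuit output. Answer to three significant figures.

18.4 %

Unloaded V = 3.10 × 995/1815 = 1.699 V.
Loaded: R₂‖R_L = 664.4 kΩ, giving V = 3.10 × 664.4/1484 = 1.388 V.
Drop = (1.699 − 1.388) / 1.699 = 18.4 %.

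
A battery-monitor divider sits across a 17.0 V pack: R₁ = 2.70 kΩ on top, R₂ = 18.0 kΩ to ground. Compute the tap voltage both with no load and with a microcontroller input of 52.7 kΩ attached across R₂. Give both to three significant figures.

Unloaded: 14.8 V; loaded: 14.2 V

Open-circuit: V = 17.0 × 18.0/(2.70 + 18.0) = 14.8 V.
With the load, R₂ becomes R₂‖R_L = 13.42 kΩ, so V = 17.0 × 13.42/16.12 = 14.2 V.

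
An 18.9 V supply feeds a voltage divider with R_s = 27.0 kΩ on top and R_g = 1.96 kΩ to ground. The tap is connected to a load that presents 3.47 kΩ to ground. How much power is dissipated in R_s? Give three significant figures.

P ≈ 12.1 mW

Total resistance from the source is R_s + (R_g‖R_L) = 28.25 kΩ, so I = 18.9/28.25 kΩ = 0.6690 mA.
P = I²·R_s = (0.6690 mA)² × 27.0 kΩ = 12.1 mW.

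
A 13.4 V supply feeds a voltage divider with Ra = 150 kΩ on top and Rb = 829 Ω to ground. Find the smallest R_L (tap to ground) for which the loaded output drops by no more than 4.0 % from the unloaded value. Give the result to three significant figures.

R_L(min) ≈ 19.8 kΩ

Output resistance R_th = Ra‖Rb = (150000 × 829)/150800 = 824.4 Ω.
The fractional drop is R_th/(R_th + R_L); requiring this ≤ 0.0400 gives R_L ≥ R_th(1/0.0400 − 1) = 824.4 × 24.00 = 19.8 kΩ.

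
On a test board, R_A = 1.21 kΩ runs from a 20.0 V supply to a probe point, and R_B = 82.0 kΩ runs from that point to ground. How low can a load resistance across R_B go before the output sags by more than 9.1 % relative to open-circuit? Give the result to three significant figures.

Output resistance R_th = R_A‖R_B = (1.21 × 82.0)/83.21 = 1.192 kΩ.
The fractional drop is R_th/(R_th + R_L); requiring this ≤ 0.0910 gives R_L ≥ R_th(1/0.0910 − 1) = 1.192 × 9.989 = 11.9 kΩ.

R_L(min) ≈ 11.9 kΩ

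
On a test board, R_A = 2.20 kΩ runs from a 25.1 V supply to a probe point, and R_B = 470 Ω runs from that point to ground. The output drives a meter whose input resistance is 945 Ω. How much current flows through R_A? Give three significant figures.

R_B‖R_L = 313.9 Ω, so the source sees R_A + R_B‖R_L = 2514 Ω.
I = 25.1 V / 2514 Ω = 9.98 mA.

I ≈ 9.98 mA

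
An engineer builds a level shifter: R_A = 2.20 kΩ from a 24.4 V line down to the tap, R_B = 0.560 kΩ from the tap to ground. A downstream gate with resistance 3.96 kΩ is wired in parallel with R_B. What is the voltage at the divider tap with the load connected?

V_out ≈ 4.45 V

The load sits in parallel with R_B: R_B‖R_L = (560 × 3960) / (560 + 3960) = 490.6 Ω.
V_out = 24.4 × 490.6 / (2200 + 490.6) = 24.4 × 490.6/2691 = 4.45 V.
(Unloaded it would have been 4.95 V.)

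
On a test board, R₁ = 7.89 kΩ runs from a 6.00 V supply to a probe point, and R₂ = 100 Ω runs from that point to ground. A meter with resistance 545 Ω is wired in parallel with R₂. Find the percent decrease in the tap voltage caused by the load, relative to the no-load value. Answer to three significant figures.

Unloaded V = 6.00 × 100/7990 = 0.07509 V.
Loaded: R₂‖R_L = 84.50 Ω, giving V = 6.00 × 84.50/7974 = 0.06357 V.
Drop = (0.07509 − 0.06357) / 0.07509 = 15.3 %.

15.3 %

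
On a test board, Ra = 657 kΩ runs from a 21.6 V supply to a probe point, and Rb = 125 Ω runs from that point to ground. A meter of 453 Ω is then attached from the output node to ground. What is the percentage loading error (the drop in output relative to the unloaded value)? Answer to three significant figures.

21.6 %

Unloaded V = 21.6 × 125/657100 = 0.004109 V.
Loaded: Rb‖R_L = 97.97 Ω, giving V = 21.6 × 97.97/657100 = 0.003220 V.
Drop = (0.004109 − 0.003220) / 0.004109 = 21.6 %.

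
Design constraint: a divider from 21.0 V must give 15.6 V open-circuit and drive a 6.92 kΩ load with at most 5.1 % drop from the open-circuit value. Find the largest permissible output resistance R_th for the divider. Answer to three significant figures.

R_th ≤ 372 Ω

Loading drop = R_th/(R_th + R_L) ≤ 0.0510, so R_th ≤ R_L · ε/(1−ε) = 6.92 kΩ × 0.0510/0.9490 = 372 Ω.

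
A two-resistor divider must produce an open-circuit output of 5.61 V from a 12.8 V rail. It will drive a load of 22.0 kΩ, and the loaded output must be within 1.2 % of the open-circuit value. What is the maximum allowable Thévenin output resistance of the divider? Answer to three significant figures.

R_th ≤ 267 Ω

Loading drop = R_th/(R_th + R_L) ≤ 0.0120, so R_th ≤ R_L · ε/(1−ε) = 22.0 kΩ × 0.0120/0.9880 = 267 Ω.
(Any R1, R2 with R2/(R1+R2) = 0.438 and R1‖R2 ≤ 267 Ω will meet the spec.)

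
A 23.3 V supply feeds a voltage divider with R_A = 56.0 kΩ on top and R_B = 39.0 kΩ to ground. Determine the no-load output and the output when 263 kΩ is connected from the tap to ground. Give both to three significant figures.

Open-circuit: V = 23.3 × 39.0/(56.0 + 39.0) = 9.57 V.
With the load, R_B becomes R_B‖R_L = 33.96 kΩ, so V = 23.3 × 33.96/89.96 = 8.80 V.

Unloaded: 9.57 V; loaded: 8.80 V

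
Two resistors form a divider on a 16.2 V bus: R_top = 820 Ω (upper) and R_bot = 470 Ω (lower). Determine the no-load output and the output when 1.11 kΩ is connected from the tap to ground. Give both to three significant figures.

Unloaded: 5.90 V; loaded: 4.65 V

Open-circuit: V = 16.2 × 470/(820 + 470) = 5.90 V.
With the load, R_bot becomes R_bot‖R_L = 330.2 Ω, so V = 16.2 × 330.2/1150 = 4.65 V.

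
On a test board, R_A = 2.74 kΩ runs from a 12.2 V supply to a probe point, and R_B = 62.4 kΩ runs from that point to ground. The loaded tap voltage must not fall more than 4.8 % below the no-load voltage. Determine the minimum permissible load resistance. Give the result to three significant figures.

Output resistance R_th = R_A‖R_B = (2.74 × 62.4)/65.14 = 2.625 kΩ.
The fractional drop is R_th/(R_th + R_L); requiring this ≤ 0.0480 gives R_L ≥ R_th(1/0.0480 − 1) = 2.625 × 19.83 = 52.1 kΩ.

R_L(min) ≈ 52.1 kΩ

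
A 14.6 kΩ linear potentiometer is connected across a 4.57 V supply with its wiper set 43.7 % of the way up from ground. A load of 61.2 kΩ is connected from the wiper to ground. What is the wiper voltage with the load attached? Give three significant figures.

V ≈ 1.89 V

The wiper splits the pot into (1−α)R = 8.220 kΩ above and αR = 6.380 kΩ below.
Lower section ‖ load = 5.778 kΩ.
V_wiper = 4.57 × 5.778/(8.220 + 5.778) = 1.89 V.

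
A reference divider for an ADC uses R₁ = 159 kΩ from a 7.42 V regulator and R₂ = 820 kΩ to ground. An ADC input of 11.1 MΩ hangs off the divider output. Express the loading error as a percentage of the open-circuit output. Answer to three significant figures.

The divider's output (Thévenin) resistance is R₁‖R₂ = 133.2 kΩ.
Fractional drop under load = R_th/(R_th + R_L) = 133.2 / (133.2 + 11100) = 0.01186.
So the output falls by 1.19 %.

1.19 %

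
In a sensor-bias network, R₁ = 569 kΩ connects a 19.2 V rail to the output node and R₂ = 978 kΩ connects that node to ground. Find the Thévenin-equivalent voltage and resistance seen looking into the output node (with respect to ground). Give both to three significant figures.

V_th is the open-circuit tap voltage: 19.2 × 978/(569 + 978) = 12.1 V.
With the supply zeroed, R₁ and R₂ appear in parallel from the tap: R_th = R₁‖R₂ = (569 × 978)/1547 = 360 kΩ.

V_th = 12.1 V, R_th = 360 kΩ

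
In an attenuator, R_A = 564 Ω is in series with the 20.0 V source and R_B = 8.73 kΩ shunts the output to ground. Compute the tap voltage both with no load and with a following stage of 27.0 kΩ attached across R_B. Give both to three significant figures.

Unloaded: 18.8 V; loaded: 18.4 V

Open-circuit: V = 20.0 × 8730/(564 + 8730) = 18.8 V.
With the load, R_B becomes R_B‖R_L = 6597 Ω, so V = 20.0 × 6597/7161 = 18.4 V.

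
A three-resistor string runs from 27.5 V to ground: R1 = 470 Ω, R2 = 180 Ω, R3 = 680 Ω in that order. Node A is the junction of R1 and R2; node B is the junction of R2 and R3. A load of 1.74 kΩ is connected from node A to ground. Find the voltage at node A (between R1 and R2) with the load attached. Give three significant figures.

V ≈ 15.1 V

Below node A the series string R2+R3 = 860.0 Ω sits in parallel with the 1740 Ω load: 575.5 Ω.
V_A = 27.5 × 575.5/(470 + 575.5) = 15.1 V.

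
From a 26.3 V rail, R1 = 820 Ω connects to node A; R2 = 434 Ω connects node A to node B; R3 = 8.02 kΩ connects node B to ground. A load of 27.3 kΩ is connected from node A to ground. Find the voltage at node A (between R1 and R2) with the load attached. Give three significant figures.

Below node A the series string R2+R3 = 8454 Ω sits in parallel with the 27300 Ω load: 6455 Ω.
V_A = 26.3 × 6455/(820 + 6455) = 23.3 V.

V ≈ 23.3 V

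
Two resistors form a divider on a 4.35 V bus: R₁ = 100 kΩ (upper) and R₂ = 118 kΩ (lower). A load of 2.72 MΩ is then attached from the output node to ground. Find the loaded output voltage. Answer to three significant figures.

V_out ≈ 2.31 V

The load sits in parallel with R₂: R₂‖R_L = (118 × 2720) / (118 + 2720) = 113.1 kΩ.
V_out = 4.35 × 113.1 / (100 + 113.1) = 4.35 × 113.1/213.1 = 2.31 V.
(Unloaded it would have been 2.35 V.)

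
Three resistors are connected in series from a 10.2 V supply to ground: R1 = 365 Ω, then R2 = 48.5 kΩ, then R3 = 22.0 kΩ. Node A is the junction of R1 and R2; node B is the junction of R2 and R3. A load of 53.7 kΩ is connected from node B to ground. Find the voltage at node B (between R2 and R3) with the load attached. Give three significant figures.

V ≈ 2.47 V

At node B, R3 is in parallel with the load: R3‖R_L = 15610 Ω.
Below node A the resistance is R2 + (R3‖R_L) = 64110 Ω, so V_A = 10.2 × 64110/64470 = 10.14 V.
Then V_B = V_A × (R3‖R_L)/(R2 + R3‖R_L) = 10.14 × 15610/64110 = 2.47 V.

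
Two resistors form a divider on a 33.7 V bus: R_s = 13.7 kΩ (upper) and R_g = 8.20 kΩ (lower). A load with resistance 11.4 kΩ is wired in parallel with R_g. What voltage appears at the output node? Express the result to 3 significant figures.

The load sits in parallel with R_g: R_g‖R_L = (8.20 × 11.4) / (8.20 + 11.4) = 4.769 kΩ.
V_out = 33.7 × 4.769 / (13.7 + 4.769) = 33.7 × 4.769/18.47 = 8.70 V.
(Unloaded it would have been 12.6 V.)

V_out ≈ 8.70 V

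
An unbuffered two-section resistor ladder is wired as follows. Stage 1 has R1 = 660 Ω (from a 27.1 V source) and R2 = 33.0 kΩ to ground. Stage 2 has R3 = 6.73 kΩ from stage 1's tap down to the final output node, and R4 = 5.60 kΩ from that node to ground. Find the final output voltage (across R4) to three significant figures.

V_out ≈ 11.5 V

Stage 2 presents R3+R4 = 12330 Ω as a load on stage 1's tap.
Stage 1's lower leg becomes R2‖(R3+R4) = 8976 Ω, so V_mid = 27.1 × 8976/9636 = 25.24 V.
Stage 2 is itself unloaded: V_out = V_mid × R4/(R3+R4) = 25.24 × 5600/12330 = 11.5 V.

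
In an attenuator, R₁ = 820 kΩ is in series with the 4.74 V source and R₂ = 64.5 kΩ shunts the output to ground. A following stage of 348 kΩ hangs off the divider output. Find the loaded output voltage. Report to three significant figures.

The load sits in parallel with R₂: R₂‖R_L = (64.5 × 348) / (64.5 + 348) = 54.41 kΩ.
V_out = 4.74 × 54.41 / (820 + 54.41) = 4.74 × 54.41/874.4 = 0.295 V.

V_out ≈ 0.295 V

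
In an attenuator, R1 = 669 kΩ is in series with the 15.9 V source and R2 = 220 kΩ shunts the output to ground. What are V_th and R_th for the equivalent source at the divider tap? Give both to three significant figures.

V_th = 3.93 V, R_th = 166 kΩ

V_th is the open-circuit tap voltage: 15.9 × 220/(669 + 220) = 3.93 V.
With the supply zeroed, R1 and R2 appear in parallel from the tap: R_th = R1‖R2 = (669 × 220)/889.0 = 166 kΩ.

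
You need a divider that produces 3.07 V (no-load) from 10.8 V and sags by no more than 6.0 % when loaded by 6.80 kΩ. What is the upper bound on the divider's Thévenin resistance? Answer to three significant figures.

R_th ≤ 434 Ω

Loading drop = R_th/(R_th + R_L) ≤ 0.0600, so R_th ≤ R_L · ε/(1−ε) = 6.80 kΩ × 0.0600/0.9400 = 434 Ω.
(Any R1, R2 with R2/(R1+R2) = 0.284 and R1‖R2 ≤ 434 Ω will meet the spec.)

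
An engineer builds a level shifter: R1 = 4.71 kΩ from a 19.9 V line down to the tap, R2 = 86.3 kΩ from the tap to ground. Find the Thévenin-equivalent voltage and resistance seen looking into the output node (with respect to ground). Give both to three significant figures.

V_th is the open-circuit tap voltage: 19.9 × 86.3/(4.71 + 86.3) = 18.9 V.
With the supply zeroed, R1 and R2 appear in parallel from the tap: R_th = R1‖R2 = (4.71 × 86.3)/91.01 = 4.47 kΩ.

V_th = 18.9 V, R_th = 4.47 kΩ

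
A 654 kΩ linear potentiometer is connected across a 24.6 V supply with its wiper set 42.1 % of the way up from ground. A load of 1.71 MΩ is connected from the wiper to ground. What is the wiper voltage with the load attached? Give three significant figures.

V ≈ 9.47 V

The wiper splits the pot into (1−α)R = 378.7 kΩ above and αR = 275.3 kΩ below.
Lower section ‖ load = 237.1 kΩ.
V_wiper = 24.6 × 237.1/(378.7 + 237.1) = 9.47 V.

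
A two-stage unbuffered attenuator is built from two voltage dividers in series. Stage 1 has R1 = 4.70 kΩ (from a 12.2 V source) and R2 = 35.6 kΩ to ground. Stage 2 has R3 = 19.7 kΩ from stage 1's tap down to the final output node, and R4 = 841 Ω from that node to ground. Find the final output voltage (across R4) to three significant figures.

V_out ≈ 0.367 V

Stage 2 presents R3+R4 = 20540 Ω as a load on stage 1's tap.
Stage 1's lower leg becomes R2‖(R3+R4) = 13030 Ω, so V_mid = 12.2 × 13030/17730 = 8.965 V.
Stage 2 is itself unloaded: V_out = V_mid × R4/(R3+R4) = 8.965 × 841/20540 = 0.367 V.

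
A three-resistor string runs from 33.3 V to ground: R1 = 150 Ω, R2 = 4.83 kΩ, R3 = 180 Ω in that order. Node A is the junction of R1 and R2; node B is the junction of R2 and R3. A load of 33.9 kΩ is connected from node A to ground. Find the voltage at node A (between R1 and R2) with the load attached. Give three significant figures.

V ≈ 32.2 V

Below node A the series string R2+R3 = 5010 Ω sits in parallel with the 33900 Ω load: 4365 Ω.
V_A = 33.3 × 4365/(150 + 4365) = 32.2 V.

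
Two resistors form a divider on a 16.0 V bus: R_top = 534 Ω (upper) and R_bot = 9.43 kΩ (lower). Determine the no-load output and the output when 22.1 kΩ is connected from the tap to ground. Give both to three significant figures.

Open-circuit: V = 16.0 × 9430/(534 + 9430) = 15.1 V.
With the load, R_bot becomes R_bot‖R_L = 6610 Ω, so V = 16.0 × 6610/7144 = 14.8 V.

Unloaded: 15.1 V; loaded: 14.8 V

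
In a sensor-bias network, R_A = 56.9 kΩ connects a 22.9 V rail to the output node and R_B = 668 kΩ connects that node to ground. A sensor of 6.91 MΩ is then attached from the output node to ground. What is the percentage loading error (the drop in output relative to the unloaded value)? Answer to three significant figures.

The divider's output (Thévenin) resistance is R_A‖R_B = 52.43 kΩ.
Fractional drop under load = R_th/(R_th + R_L) = 52.43 / (52.43 + 6910) = 0.007531.
So the output falls by 0.753 %.

0.753 %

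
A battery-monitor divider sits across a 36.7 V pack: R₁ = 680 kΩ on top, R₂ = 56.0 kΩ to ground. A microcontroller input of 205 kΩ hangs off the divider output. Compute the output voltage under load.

The load sits in parallel with R₂: R₂‖R_L = (56.0 × 205) / (56.0 + 205) = 43.98 kΩ.
V_out = 36.7 × 43.98 / (680 + 43.98) = 36.7 × 43.98/724.0 = 2.23 V.

V_out ≈ 2.23 V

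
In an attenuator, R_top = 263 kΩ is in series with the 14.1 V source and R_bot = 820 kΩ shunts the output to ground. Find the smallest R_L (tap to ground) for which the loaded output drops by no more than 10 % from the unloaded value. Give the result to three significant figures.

Output resistance R_th = R_top‖R_bot = (263 × 820)/1083 = 199.1 kΩ.
The fractional drop is R_th/(R_th + R_L); requiring this ≤ 0.100 gives R_L ≥ R_th(1/0.100 − 1) = 199.1 × 9.000 = 1.79 MΩ.

R_L(min) ≈ 1.79 MΩ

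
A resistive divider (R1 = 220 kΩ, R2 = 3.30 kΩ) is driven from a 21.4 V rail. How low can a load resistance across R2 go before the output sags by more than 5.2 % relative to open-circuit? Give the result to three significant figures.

Output resistance R_th = R1‖R2 = (220 × 3.30)/223.3 = 3.251 kΩ.
The fractional drop is R_th/(R_th + R_L); requiring this ≤ 0.0520 gives R_L ≥ R_th(1/0.0520 − 1) = 3.251 × 18.23 = 59.3 kΩ.

R_L(min) ≈ 59.3 kΩ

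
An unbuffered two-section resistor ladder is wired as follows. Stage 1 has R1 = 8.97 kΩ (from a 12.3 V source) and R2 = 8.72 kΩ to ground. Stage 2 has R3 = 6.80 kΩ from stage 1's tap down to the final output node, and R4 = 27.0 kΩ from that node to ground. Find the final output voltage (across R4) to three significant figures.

V_out ≈ 4.28 V

Stage 2 presents R3+R4 = 33.80 kΩ as a load on stage 1's tap.
Stage 1's lower leg becomes R2‖(R3+R4) = 6.932 kΩ, so V_mid = 12.3 × 6.932/15.90 = 5.362 V.
Stage 2 is itself unloaded: V_out = V_mid × R4/(R3+R4) = 5.362 × 27.0/33.80 = 4.28 V.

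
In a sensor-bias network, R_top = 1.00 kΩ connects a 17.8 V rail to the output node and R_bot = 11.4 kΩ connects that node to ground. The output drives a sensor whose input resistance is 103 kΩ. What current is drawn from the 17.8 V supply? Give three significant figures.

I ≈ 1.58 mA

R_bot‖R_L = 10.26 kΩ, so the source sees R_top + R_bot‖R_L = 11.26 kΩ.
I = 17.8 V / 11.26 kΩ = 1.58 mA.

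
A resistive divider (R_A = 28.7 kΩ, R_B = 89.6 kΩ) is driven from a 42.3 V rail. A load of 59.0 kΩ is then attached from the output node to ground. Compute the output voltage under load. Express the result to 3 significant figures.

The load sits in parallel with R_B: R_B‖R_L = (89.6 × 59.0) / (89.6 + 59.0) = 35.57 kΩ.
V_out = 42.3 × 35.57 / (28.7 + 35.57) = 42.3 × 35.57/64.27 = 23.4 V.

V_out ≈ 23.4 V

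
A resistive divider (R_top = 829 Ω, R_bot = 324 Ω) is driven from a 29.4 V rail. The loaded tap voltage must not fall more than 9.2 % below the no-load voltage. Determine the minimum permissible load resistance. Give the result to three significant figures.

Output resistance R_th = R_top‖R_bot = (829 × 324)/1153 = 233.0 Ω.
The fractional drop is R_th/(R_th + R_L); requiring this ≤ 0.0920 gives R_L ≥ R_th(1/0.0920 − 1) = 233.0 × 9.870 = 2.30 kΩ.

R_L(min) ≈ 2.30 kΩ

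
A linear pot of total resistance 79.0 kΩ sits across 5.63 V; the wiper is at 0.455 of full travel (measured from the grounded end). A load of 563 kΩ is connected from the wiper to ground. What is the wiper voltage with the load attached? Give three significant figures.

The wiper splits the pot into (1−α)R = 43.05 kΩ above and αR = 35.95 kΩ below.
Lower section ‖ load = 33.79 kΩ.
V_wiper = 5.63 × 33.79/(43.05 + 33.79) = 2.48 V.

V ≈ 2.48 V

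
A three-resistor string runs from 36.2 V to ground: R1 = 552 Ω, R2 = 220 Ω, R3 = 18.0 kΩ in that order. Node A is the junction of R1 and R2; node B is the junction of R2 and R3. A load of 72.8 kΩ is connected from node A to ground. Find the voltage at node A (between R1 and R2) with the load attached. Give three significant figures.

Below node A the series string R2+R3 = 18220 Ω sits in parallel with the 72800 Ω load: 14570 Ω.
V_A = 36.2 × 14570/(552 + 14570) = 34.9 V.

V ≈ 34.9 V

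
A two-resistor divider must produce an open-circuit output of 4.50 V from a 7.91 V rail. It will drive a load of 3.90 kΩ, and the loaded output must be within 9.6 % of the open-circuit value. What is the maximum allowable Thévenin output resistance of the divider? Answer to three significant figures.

R_th ≤ 414 Ω

Loading drop = R_th/(R_th + R_L) ≤ 0.0960, so R_th ≤ R_L · ε/(1−ε) = 3.90 kΩ × 0.0960/0.9040 = 414 Ω.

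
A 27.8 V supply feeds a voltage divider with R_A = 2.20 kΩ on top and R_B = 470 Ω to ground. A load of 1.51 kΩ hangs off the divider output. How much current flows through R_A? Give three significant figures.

R_B‖R_L = 358.4 Ω, so the source sees R_A + R_B‖R_L = 2558 Ω.
I = 27.8 V / 2558 Ω = 10.9 mA.

I ≈ 10.9 mA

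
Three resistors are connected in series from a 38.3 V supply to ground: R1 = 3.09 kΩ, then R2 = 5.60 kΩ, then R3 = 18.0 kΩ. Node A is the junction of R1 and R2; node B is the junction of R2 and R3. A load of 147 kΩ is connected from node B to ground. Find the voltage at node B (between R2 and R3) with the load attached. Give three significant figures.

At node B, R3 is in parallel with the load: R3‖R_L = 16.04 kΩ.
Below node A the resistance is R2 + (R3‖R_L) = 21.64 kΩ, so V_A = 38.3 × 21.64/24.73 = 33.51 V.
Then V_B = V_A × (R3‖R_L)/(R2 + R3‖R_L) = 33.51 × 16.04/21.64 = 24.8 V.

V ≈ 24.8 V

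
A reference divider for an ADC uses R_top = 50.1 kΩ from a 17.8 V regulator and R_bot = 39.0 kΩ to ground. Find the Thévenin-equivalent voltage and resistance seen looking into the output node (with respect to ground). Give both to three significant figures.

V_th = 7.79 V, R_th = 21.9 kΩ

V_th is the open-circuit tap voltage: 17.8 × 39.0/(50.1 + 39.0) = 7.79 V.
With the supply zeroed, R_top and R_bot appear in parallel from the tap: R_th = R_top‖R_bot = (50.1 × 39.0)/89.10 = 21.9 kΩ.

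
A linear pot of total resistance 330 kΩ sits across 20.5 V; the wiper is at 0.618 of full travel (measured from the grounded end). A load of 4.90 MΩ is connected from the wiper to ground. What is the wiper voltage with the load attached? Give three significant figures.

The wiper splits the pot into (1−α)R = 126.1 kΩ above and αR = 203.9 kΩ below.
Lower section ‖ load = 195.8 kΩ.
V_wiper = 20.5 × 195.8/(126.1 + 195.8) = 12.5 V.

V ≈ 12.5 V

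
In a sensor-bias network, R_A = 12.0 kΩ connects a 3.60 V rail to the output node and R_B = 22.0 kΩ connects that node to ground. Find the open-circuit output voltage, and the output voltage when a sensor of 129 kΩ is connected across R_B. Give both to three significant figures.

Open-circuit: V = 3.60 × 22.0/(12.0 + 22.0) = 2.33 V.
With the load, R_B becomes R_B‖R_L = 18.79 kΩ, so V = 3.60 × 18.79/30.79 = 2.20 V.

Unloaded: 2.33 V; loaded: 2.20 V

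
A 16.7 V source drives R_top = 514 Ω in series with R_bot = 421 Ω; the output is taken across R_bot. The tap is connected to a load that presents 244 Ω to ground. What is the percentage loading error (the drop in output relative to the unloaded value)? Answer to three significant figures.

48.7 %

Unloaded V = 16.7 × 421/935.0 = 7.519 V.
Loaded: R_bot‖R_L = 154.5 Ω, giving V = 16.7 × 154.5/668.5 = 3.859 V.
Drop = (7.519 − 3.859) / 7.519 = 48.7 %.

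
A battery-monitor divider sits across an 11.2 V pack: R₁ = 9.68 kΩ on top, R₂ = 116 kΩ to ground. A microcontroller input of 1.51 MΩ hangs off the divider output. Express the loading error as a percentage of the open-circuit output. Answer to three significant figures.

0.588 %

The divider's output (Thévenin) resistance is R₁‖R₂ = 8.934 kΩ.
Fractional drop under load = R_th/(R_th + R_L) = 8.934 / (8.934 + 1510) = 0.005882.
So the output falls by 0.588 %.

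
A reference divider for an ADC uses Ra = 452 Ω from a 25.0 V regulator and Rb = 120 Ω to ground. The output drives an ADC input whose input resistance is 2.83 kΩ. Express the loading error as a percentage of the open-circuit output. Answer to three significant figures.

3.24 %

The divider's output (Thévenin) resistance is Ra‖Rb = 94.83 Ω.
Fractional drop under load = R_th/(R_th + R_L) = 94.83 / (94.83 + 2830) = 0.03242.
So the output falls by 3.24 %.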